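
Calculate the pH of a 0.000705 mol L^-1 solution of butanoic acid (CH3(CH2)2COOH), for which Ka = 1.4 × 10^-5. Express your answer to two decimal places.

CH3(CH2)2COOH ⇌ CH3(CH2)2COO- + H+
From the ICE table, Ka = [H+]²/(0.000705 − [H+]) = 1.4 × 10^-5.
The 5% rule fails; solving [H+]² + Ka·[H+] − Ka·C₀ = 0 exactly:
[H+] = [−1.4e-05 + √(1.4e-05² + 3.95e-08)]/2 = 9.26 × 10^-5 M
pH = −log[H+] = −log(9.26 × 10^-5) = 4.03

pH = 4.03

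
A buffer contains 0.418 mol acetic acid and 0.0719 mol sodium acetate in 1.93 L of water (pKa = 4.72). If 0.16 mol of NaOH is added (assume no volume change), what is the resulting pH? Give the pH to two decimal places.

OH- converts CH3COOH to CH3COO-: CH3COOH → 0.258 mol, CH3COO- → 0.232 mol.
Henderson–Hasselbalch with mole ratio 0.232/0.258: pH = 4.72 + (-0.046)

pH = 4.67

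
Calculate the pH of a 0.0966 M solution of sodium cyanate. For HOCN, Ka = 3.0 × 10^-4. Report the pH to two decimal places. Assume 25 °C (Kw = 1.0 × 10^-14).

pH = 8.25

OCN- is the conjugate base of the weak acid HOCN.
Kb = Kw/Ka = 1.0×10^-14 / 3.0 × 10^-4 = 3.33 × 10^-11
From the ICE table, Kb = [OH-]²/(0.0966 − [OH-]) = 3.33 × 10^-11.
Since Kb ≪ C₀, [OH-] ≈ √(Kb·C₀) = 1.79 × 10^-6 M.
Check: 0.0019% ionized — well under 5%, approximation valid.
pOH = −log(1.79 × 10^-6) = 5.75; pH = 14.00 − 5.75 = 8.25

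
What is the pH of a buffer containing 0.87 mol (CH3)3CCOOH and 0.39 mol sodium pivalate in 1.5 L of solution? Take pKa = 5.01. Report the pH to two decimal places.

Henderson–Hasselbalch: pH = pKa + log([(CH3)3CCOO-]/[(CH3)3CCOOH]) = 5.01 + log(0.39/0.87)
pH = 5.01 + (-0.348) = 4.66

pH = 4.66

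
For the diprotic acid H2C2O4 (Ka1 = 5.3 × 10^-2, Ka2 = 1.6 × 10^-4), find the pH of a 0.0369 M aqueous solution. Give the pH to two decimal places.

pH = 1.60

Ka1 ≫ Ka2, so treat the first dissociation as the only significant source of H+.
Ka1 = x²/(0.0369 − x) = 5.3 × 10^-2
Solving the quadratic: x = (−Ka1 + √(Ka1² + 4·Ka1·C₀))/2 = 2.51 × 10^-2 M
pH = −log(2.51 × 10^-2) = 1.60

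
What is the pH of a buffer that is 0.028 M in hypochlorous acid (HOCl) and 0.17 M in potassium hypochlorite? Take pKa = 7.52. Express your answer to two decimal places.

pH = 8.30

Henderson–Hasselbalch: pH = pKa + log([OCl-]/[HOCl]) = 7.52 + log(0.17/0.028)
pH = 7.52 + (+0.783) = 8.30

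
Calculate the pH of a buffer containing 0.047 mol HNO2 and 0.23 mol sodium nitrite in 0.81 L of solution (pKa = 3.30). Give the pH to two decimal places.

pH = pKa + log([A⁻]/[HA]) = 3.30 + log(0.23/0.047)
pH = 3.30 + (+0.690) = 3.99

pH = 3.99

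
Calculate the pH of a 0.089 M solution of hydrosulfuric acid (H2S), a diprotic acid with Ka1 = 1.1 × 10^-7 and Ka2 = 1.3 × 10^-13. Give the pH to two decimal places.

Ka1 ≫ Ka2, so treat the first dissociation as the only significant source of H+.
Ka1 = x²/(0.089 − x) = 1.1 × 10^-7
x ≈ √(1.1 × 10^-7 × 0.089) = 9.89 × 10^-5 M
pH = −log(9.89 × 10^-5) = 4.00

pH = 4.00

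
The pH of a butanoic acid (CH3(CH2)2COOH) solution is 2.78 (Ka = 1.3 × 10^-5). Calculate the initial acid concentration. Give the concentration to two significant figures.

C₀ = 2.1 × 10^-1 M

[H+] = 10^(-2.78) = 1.66 × 10^-3 M = x
Ka = x²/(C₀ − x) ⇒ C₀ = x + x²/Ka
C₀ = 1.66 × 10^-3 + (1.66 × 10^-3)²/(1.3 × 10^-5) = 2.14 × 10^-1 M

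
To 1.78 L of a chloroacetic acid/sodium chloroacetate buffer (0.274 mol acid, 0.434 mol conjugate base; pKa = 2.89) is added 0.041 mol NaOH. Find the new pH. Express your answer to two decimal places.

After neutralization: n(ClCH2COOH) = 0.233 mol, n(ClCH2COO-) = 0.475 mol.
Henderson–Hasselbalch with mole ratio 0.475/0.233: pH = 2.89 + (+0.309)

pH = 3.20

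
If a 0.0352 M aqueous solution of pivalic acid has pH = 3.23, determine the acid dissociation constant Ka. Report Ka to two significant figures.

[H+] = 10^(-3.23) = 5.89 × 10^-4 M
At equilibrium [HA] = 0.0352 − 5.89 × 10^-4 = 3.46 × 10^-2 M
Ka = [H+][A-]/[HA] = (5.89 × 10^-4)² / 3.46 × 10^-2 = 1.0 × 10^-5

Ka = 1.0 × 10^-5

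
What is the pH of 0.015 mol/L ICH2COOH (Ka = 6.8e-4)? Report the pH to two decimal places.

pH = 2.54

ICH2COOH ⇌ ICH2COO- + H+
From the ICE table, Ka = [H+]²/(0.015 − [H+]) = 6.8 × 10^-4.
The 5% rule fails; solving [H+]² + Ka·[H+] − Ka·C₀ = 0 exactly:
[H+] = (−Ka + √(Ka² + 4·Ka·C₀))/2 = 2.87 × 10^-3 M
pH = −log(2.87 × 10^-3) = 2.54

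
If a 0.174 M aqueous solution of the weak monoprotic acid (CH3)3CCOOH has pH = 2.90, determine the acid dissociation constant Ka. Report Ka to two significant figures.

[H+] = 10^(-2.90) = 1.26 × 10^-3 M
At equilibrium [HA] = 0.174 − 1.26 × 10^-3 = 1.73 × 10^-1 M
Ka = [H+][A-]/[HA] = (1.26 × 10^-3)² / 1.73 × 10^-1 = 9.2 × 10^-6

Ka = 9.2 × 10^-6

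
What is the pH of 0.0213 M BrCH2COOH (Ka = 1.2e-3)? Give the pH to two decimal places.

pH = 2.35

BrCH2COOH ⇌ BrCH2COO- + H+
From the ICE table, Ka = [H+]²/(0.0213 − [H+]) = 1.2 × 10^-3.
The 5% rule fails; solving [H+]² + Ka·[H+] − Ka·C₀ = 0 exactly:
[H+] = [−0.0012 + √(0.0012² + 0.000102)]/2 = 4.49 × 10^-3 M
pH = −log(4.49 × 10^-3) = 2.35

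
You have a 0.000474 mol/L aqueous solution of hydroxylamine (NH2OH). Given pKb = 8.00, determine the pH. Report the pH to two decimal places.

NH2OH + H2O ⇌ NH3OH+ + OH-
Kb = 10^(−8.00) = 1.00 × 10^-8
From the ICE table, Kb = [OH-]²/(0.000474 − [OH-]) = 1.00 × 10^-8.
Assume [OH-] ≪ 0.000474: [OH-] ≈ √(1.00 × 10^-8 × 0.000474) = 2.18 × 10^-6 M
pOH = 5.66, so pH = 14.00 − pOH = 8.34

pH = 8.34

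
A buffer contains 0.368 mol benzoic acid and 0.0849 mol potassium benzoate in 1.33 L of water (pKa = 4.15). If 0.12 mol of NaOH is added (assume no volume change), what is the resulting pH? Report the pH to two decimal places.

pH = 4.07

OH- converts C6H5COOH to C6H5COO-: C6H5COOH → 0.248 mol, C6H5COO- → 0.205 mol.
pH = pKa + log([A⁻]/[HA]) = 4.15 + log(0.205/0.248) = 4.15 -0.083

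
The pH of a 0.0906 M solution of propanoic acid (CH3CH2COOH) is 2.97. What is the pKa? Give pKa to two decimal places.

[H+] = 10^(-2.97) = 1.07 × 10^-3 M
At equilibrium [HA] = 0.0906 − 1.07 × 10^-3 = 8.95 × 10^-2 M
Ka = [H+][A-]/[HA] = (1.07 × 10^-3)² / 8.95 × 10^-2 = 1.28 × 10^-5
pKa = -log(1.28 × 10^-5) = 4.89

pKa = 4.89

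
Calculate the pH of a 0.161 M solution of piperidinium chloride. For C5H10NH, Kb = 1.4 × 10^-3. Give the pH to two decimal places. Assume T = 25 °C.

pH = 5.97

C5H10NH2+ is the conjugate acid of the weak base C5H10NH.
Ka = Kw/Kb = 1.0×10^-14 / 1.4 × 10^-3 = 7.14 × 10^-12
Ka = x²/(0.161 − x) = 7.14 × 10^-12
Since Ka ≪ C₀, x ≈ √(Ka·C₀) = 1.07 × 10^-6 M.
(x/C₀ = 0.00067% < 5%, so the approximation holds.)
pH = −log(1.07 × 10^-6) = 5.97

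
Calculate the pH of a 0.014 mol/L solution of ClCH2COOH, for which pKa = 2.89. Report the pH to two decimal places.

pH = 2.44

ClCH2COOH ⇌ ClCH2COO- + H+
Ka = 10^(−2.89) = 1.29 × 10^-3
Ka = [H+]²/(0.014 − [H+]) = 1.29 × 10^-3
[H+] is not negligible relative to C₀; solve [H+]² + 0.00129·[H+] − 1.81e-05 = 0.
[H+] = [−0.00129 + √(0.00129² + 7.22e-05)]/2 = 3.65 × 10^-3 M
pH = −log(3.65 × 10^-3) = 2.44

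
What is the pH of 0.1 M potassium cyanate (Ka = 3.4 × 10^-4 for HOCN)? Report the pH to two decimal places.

pH = 8.23

OCN- is the conjugate base of the weak acid HOCN.
Kb = Kw/Ka = 1.0×10^-14 / 3.4 × 10^-4 = 2.94 × 10^-11
Let x = [OH-] at equilibrium. Kb = x²/(0.1 − x).
Since Kb ≪ C₀, x ≈ √(Kb·C₀) = 1.71 × 10^-6 M.
pOH = 5.77, so pH = 14.00 − pOH = 8.23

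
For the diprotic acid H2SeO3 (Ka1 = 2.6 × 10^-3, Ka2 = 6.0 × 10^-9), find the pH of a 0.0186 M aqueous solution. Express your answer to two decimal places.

pH = 2.24

Since Ka1 ≫ Ka2, the first ionization dominates [H+].
Ka1 = x²/(0.0186 − x) = 2.6 × 10^-3
Solving the quadratic: x = (−Ka1 + √(Ka1² + 4·Ka1·C₀))/2 = 5.77 × 10^-3 M
pH = −log(5.77 × 10^-3) = 2.24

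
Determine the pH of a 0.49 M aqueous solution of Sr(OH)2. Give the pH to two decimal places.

Sr(OH)2 is a strong base (each formula unit releases 2 OH-); [OH-] = 0.98 M.
pOH = -log(0.98) = 0.01
pH = 14.00 - 0.01 = 13.99

pH = 13.99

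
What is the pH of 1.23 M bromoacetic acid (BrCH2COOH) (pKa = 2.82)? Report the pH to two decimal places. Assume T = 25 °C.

BrCH2COOH ⇌ BrCH2COO- + H+
Ka = 10^(−2.82) = 1.51 × 10^-3
From the ICE table, Ka = x²/(1.23 − x) = 1.51 × 10^-3.
Neglecting x in the denominator: x = √(1.51 × 10^-3 × 1.23) = 4.31 × 10^-2 M
pH = −log[H+] = −log(4.31 × 10^-2) = 1.37

pH = 1.37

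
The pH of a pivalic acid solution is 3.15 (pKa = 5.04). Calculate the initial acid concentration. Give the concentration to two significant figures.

C₀ = 5.6 × 10^-2 M

[H+] = 10^(-3.15) = 7.08 × 10^-4 M = x
Ka = 10^(−5.04) = 9.12 × 10^-6
Ka = x²/(C₀ − x) ⇒ C₀ = x + x²/Ka
C₀ = 7.08 × 10^-4 + (7.08 × 10^-4)²/(9.12 × 10^-6) = 5.57 × 10^-2 M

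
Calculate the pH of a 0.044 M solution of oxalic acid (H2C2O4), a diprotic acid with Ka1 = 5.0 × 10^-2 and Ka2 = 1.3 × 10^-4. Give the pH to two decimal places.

pH = 1.55

Ka1 ≫ Ka2, so treat the first dissociation as the only significant source of H+.
Ka1 = x²/(0.044 − x) = 5.0 × 10^-2
Solving the quadratic: x = (−Ka1 + √(Ka1² + 4·Ka1·C₀))/2 = 2.82 × 10^-2 M
pH = −log(2.82 × 10^-2) = 1.55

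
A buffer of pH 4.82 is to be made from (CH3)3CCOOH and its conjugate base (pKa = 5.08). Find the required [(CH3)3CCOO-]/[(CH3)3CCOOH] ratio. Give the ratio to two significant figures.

pH = pKa + log(r) ⇒ log(r) = 4.82 − 5.08 = -0.26
r = [(CH3)3CCOO-]/[(CH3)3CCOOH] = 10^(-0.26) = 0.55

ratio = 0.55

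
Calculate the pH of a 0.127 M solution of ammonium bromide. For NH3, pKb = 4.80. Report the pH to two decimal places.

NH4+ is the conjugate acid of the weak base NH3.
Kb = 10^(−4.80) = 1.58 × 10^-5
Ka = Kw/Kb = 1.0×10^-14 / 1.58 × 10^-5 = 6.33 × 10^-10
Ka = [H+]²/(0.127 − [H+]) = 6.33 × 10^-10
Since Ka ≪ C₀, [H+] ≈ √(Ka·C₀) = 8.97 × 10^-6 M.
Check: 0.0071% ionized — well under 5%, approximation valid.
pH = −log(8.97 × 10^-6) = 5.05

pH = 5.05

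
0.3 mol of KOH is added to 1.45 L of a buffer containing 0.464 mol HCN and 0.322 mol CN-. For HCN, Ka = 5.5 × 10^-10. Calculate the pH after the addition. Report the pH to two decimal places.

OH- converts HCN to CN-: HCN → 0.164 mol, CN- → 0.622 mol.
pKa = −log(5.5 × 10^-10) = 9.260
pH = pKa + log([A⁻]/[HA]) = 9.260 + log(0.622/0.164) = 9.260 +0.579

pH = 9.84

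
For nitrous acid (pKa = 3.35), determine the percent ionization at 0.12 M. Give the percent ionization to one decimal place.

HNO2 ⇌ NO2- + H+; let x = [H+] at equilibrium.
Ka = 10^(−3.35) = 4.47 × 10^-4
Ka = x²/(C₀ − x); solving the quadratic gives x = 7.10 × 10^-3 M.
Fraction ionized = 7.10 × 10^-3 / 0.12 = 0.0592 → 5.9%

5.9%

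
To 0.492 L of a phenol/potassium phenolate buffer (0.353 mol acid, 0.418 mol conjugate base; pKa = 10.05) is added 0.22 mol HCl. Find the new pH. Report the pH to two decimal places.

pH = 9.59

After neutralization: n(C6H5OH) = 0.573 mol, n(C6H5O-) = 0.198 mol.
Henderson–Hasselbalch with mole ratio 0.198/0.573: pH = 10.05 + (-0.461)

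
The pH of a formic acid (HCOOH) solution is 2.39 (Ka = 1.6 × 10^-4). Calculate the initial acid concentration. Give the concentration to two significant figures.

C₀ = 1.1 × 10^-1 M

[H+] = 10^(-2.39) = 4.07 × 10^-3 M = x
Ka = x²/(C₀ − x) ⇒ C₀ = x + x²/Ka
C₀ = 4.07 × 10^-3 + (4.07 × 10^-3)²/(1.6 × 10^-4) = 1.08 × 10^-1 M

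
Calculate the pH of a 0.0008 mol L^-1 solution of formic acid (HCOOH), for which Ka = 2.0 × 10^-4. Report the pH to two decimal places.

HCOOH ⇌ HCOO- + H+
Ka = [H+]²/(0.0008 − [H+]) = 2.0 × 10^-4
[H+] is not negligible relative to C₀; solve [H+]² + 0.0002·[H+] − 1.6e-07 = 0.
[H+] = (−Ka + √(Ka² + 4·Ka·C₀))/2 = 3.12 × 10^-4 M
pH = −log[H+] = −log(3.12 × 10^-4) = 3.51

pH = 3.51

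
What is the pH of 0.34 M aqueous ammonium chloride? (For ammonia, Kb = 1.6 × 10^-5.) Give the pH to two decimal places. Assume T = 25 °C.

pH = 4.84

NH4+ is the conjugate acid of the weak base NH3.
Ka = Kw/Kb = 1.0×10^-14 / 1.6 × 10^-5 = 6.25 × 10^-10
From the ICE table, Ka = [H+]²/(0.34 − [H+]) = 6.25 × 10^-10.
Neglecting [H+] in the denominator: [H+] = √(6.25 × 10^-10 × 0.34) = 1.46 × 10^-5 M
([H+]/C₀ = 0.0043% < 5%, so the approximation holds.)
pH = −log(1.46 × 10^-5) = 4.84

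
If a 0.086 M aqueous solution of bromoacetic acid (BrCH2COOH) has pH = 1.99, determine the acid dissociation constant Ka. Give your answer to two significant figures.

Ka = 1.4 × 10^-3

[H+] = 10^(-1.99) = 1.02 × 10^-2 M
At equilibrium [HA] = 0.086 − 1.02 × 10^-2 = 7.58 × 10^-2 M
Ka = [H+][A-]/[HA] = (1.02 × 10^-2)² / 7.58 × 10^-2 = 1.4 × 10^-3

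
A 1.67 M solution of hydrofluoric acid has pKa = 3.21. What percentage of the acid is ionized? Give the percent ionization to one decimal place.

HF ⇌ F- + H+; let x = [H+] at equilibrium.
Ka = 10^(−3.21) = 6.17 × 10^-4
x ≈ √(Ka·C₀) = √(6.17 × 10^-4 × 1.67) = 3.21 × 10^-2 M
% ionization = x/C₀ × 100% = 3.21 × 10^-2/1.67 × 100% = 1.9%

1.9%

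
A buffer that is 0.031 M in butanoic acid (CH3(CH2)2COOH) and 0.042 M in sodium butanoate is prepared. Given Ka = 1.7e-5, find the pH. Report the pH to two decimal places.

pKa = −log(1.7 × 10^-5) = 4.770
pH = pKa + log([A⁻]/[HA]) = 4.770 + log(0.042/0.031)
pH = 4.770 + (+0.132) = 4.90

pH = 4.90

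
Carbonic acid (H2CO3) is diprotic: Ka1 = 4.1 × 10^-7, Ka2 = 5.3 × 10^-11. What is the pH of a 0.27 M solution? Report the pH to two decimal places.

pH = 3.48

Since Ka1 ≫ Ka2, the first ionization dominates [H+].
Ka1 = x²/(0.27 − x) = 4.1 × 10^-7
x ≈ √(4.1 × 10^-7 × 0.27) = 3.33 × 10^-4 M
pH = −log(3.33 × 10^-4) = 3.48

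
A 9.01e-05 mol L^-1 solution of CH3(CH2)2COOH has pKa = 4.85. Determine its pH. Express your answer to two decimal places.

CH3(CH2)2COOH ⇌ CH3(CH2)2COO- + H+
Ka = 10^(−4.85) = 1.41 × 10^-5
Ka = x²/(9.01e-05 − x) = 1.41 × 10^-5
Here C₀/Ka ≈ 6.39, so the small-x approximation fails. Use the quadratic:
x = (−Ka + √(Ka² + 4·Ka·C₀))/2 = 2.93 × 10^-5 M
pH = −log[H+] = −log(2.93 × 10^-5) = 4.53

pH = 4.53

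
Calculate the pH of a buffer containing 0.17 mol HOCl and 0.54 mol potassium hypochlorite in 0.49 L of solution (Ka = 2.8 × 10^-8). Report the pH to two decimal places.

pH = 8.05

pKa = −log(2.8 × 10^-8) = 7.553
pH = pKa + log([A⁻]/[HA]) = 7.553 + log(0.54/0.17)
pH = 7.553 + (+0.502) = 8.05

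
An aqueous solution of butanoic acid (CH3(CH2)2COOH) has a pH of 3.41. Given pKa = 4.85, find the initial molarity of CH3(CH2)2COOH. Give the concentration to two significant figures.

C₀ = 1.1 × 10^-2 M

[H+] = 10^(-3.41) = 3.89 × 10^-4 M = x
Ka = 10^(−4.85) = 1.41 × 10^-5
Ka = x²/(C₀ − x) ⇒ C₀ = x + x²/Ka
C₀ = 3.89 × 10^-4 + (3.89 × 10^-4)²/(1.41 × 10^-5) = 1.11 × 10^-2 M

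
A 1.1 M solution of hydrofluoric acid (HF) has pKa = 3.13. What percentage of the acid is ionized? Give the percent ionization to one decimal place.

2.6%

HF ⇌ F- + H+; let x = [H+] at equilibrium.
Ka = 10^(−3.13) = 7.41 × 10^-4
x ≈ √(Ka·C₀) = √(7.41 × 10^-4 × 1.1) = 2.85 × 10^-2 M
% ionization = x/C₀ × 100% = 2.85 × 10^-2/1.1 × 100% = 2.6%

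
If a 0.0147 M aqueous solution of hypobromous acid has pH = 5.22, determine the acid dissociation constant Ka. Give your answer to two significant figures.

Ka = 2.5 × 10^-9

[H+] = 10^(-5.22) = 6.03 × 10^-6 M
At equilibrium [HA] = 0.0147 − 6.03 × 10^-6 = 1.47 × 10^-2 M
Ka = [H+][A-]/[HA] = (6.03 × 10^-6)² / 1.47 × 10^-2 = 2.5 × 10^-9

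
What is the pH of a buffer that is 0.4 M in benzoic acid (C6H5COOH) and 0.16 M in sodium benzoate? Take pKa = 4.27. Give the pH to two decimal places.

pH = 3.87

Using pH = pKa + log([base]/[acid]) with [base]/[acid] = 0.16/0.4:
pH = 4.27 + (-0.398) = 3.87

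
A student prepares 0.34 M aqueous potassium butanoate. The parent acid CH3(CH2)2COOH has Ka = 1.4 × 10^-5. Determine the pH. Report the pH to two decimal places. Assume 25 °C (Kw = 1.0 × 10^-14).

CH3(CH2)2COO- is the conjugate base of the weak acid CH3(CH2)2COOH.
Kb = Kw/Ka = 1.0×10^-14 / 1.4 × 10^-5 = 7.14 × 10^-10
Let x = [OH-] at equilibrium. Kb = x²/(0.34 − x).
Assume x ≪ 0.34: x ≈ √(7.14 × 10^-10 × 0.34) = 1.56 × 10^-5 M
pOH = 4.81, so pH = 14.00 − pOH = 9.19

pH = 9.19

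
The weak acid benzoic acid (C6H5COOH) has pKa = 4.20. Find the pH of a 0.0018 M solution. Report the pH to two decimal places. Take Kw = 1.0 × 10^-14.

C6H5COOH ⇌ C6H5COO- + H+
Ka = 10^(−4.20) = 6.31 × 10^-5
Let x = [H+] at equilibrium. Ka = x²/(0.0018 − x).
x is not negligible relative to C₀; solve x² + 6.31e-05·x − 1.14e-07 = 0.
x = (−Ka + √(Ka² + 4·Ka·C₀))/2 = 3.07 × 10^-4 M
pH = −log[H+] = −log(3.07 × 10^-4) = 3.51

pH = 3.51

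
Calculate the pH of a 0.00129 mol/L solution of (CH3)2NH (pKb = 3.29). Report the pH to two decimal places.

pH = 10.78

(CH3)2NH + H2O ⇌ (CH3)2NH2+ + OH-
Kb = 10^(−3.29) = 5.13 × 10^-4
Kb = [OH-]²/(0.00129 − [OH-]) = 5.13 × 10^-4
The 5% rule fails; solving [OH-]² + Kb·[OH-] − Kb·C₀ = 0 exactly:
[OH-] = (−Kb + √(Kb² + 4·Kb·C₀))/2 = 5.96 × 10^-4 M
pOH = −log(5.96 × 10^-4) = 3.22; pH = 14.00 − 3.22 = 10.78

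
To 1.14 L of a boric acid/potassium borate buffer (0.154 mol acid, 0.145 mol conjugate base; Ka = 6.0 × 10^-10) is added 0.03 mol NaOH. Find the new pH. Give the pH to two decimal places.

pH = 9.37

After neutralization: n(B(OH)3) = 0.124 mol, n(B(OH)4-) = 0.175 mol.
pKa = −log(6.0 × 10^-10) = 9.222
Henderson–Hasselbalch with mole ratio 0.175/0.124: pH = 9.222 + (+0.150)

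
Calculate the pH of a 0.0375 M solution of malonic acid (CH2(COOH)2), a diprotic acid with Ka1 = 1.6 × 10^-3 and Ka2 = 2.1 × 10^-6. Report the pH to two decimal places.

Ka1 ≫ Ka2, so treat the first dissociation as the only significant source of H+.
Ka1 = x²/(0.0375 − x) = 1.6 × 10^-3
Solving the quadratic: x = (−Ka1 + √(Ka1² + 4·Ka1·C₀))/2 = 6.99 × 10^-3 M
pH = −log(6.99 × 10^-3) = 2.16

pH = 2.16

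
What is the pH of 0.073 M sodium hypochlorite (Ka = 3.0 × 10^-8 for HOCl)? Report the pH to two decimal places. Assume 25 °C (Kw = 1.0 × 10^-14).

pH = 10.19

OCl- is the conjugate base of the weak acid HOCl.
Kb = Kw/Ka = 1.0×10^-14 / 3.0 × 10^-8 = 3.33 × 10^-7
Kb = [OH-]²/(0.073 − [OH-]) = 3.33 × 10^-7
Assume [OH-] ≪ 0.073: [OH-] ≈ √(3.33 × 10^-7 × 0.073) = 1.56 × 10^-4 M
pOH = −log(1.56 × 10^-4) = 3.81; pH = 14.00 − 3.81 = 10.19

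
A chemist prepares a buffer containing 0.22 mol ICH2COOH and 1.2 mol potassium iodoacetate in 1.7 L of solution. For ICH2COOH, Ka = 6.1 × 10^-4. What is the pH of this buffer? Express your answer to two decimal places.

pKa = −log(6.1 × 10^-4) = 3.215
Using pH = pKa + log([base]/[acid]) with [base]/[acid] = 1.2/0.22:
pH = 3.215 + (+0.737) = 3.95

pH = 3.95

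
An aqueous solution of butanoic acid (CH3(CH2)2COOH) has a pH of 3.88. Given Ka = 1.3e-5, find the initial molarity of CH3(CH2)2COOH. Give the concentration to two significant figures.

[H+] = 10^(-3.88) = 1.32 × 10^-4 M = x
Ka = x²/(C₀ − x) ⇒ C₀ = x + x²/Ka
C₀ = 1.32 × 10^-4 + (1.32 × 10^-4)²/(1.3 × 10^-5) = 1.47 × 10^-3 M

C₀ = 1.5 × 10^-3 M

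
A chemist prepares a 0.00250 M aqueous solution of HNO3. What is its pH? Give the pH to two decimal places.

pH = 2.60

HNO3 is a strong acid and dissociates completely, so [H+] = 0.00250 M.
pH = -log(0.0025) = 2.60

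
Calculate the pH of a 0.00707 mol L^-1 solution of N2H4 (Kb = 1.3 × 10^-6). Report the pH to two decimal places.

pH = 9.98

N2H4 + H2O ⇌ N2H5+ + OH-
From the ICE table, Kb = [OH-]²/(0.00707 − [OH-]) = 1.3 × 10^-6.
Neglecting [OH-] in the denominator: [OH-] = √(1.3 × 10^-6 × 0.00707) = 9.59 × 10^-5 M
Check: 1.4% ionized — well under 5%, approximation valid.
pOH = 4.02, so pH = 14.00 − pOH = 9.98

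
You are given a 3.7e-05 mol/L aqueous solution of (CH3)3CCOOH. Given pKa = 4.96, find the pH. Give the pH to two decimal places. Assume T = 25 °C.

pH = 4.81

(CH3)3CCOOH ⇌ (CH3)3CCOO- + H+
Ka = 10^(−4.96) = 1.10 × 10^-5
From the ICE table, Ka = x²/(3.7e-05 − x) = 1.10 × 10^-5.
The 5% rule fails; solving x² + Ka·x − Ka·C₀ = 0 exactly:
x = [−1.1e-05 + √(1.1e-05² + 1.63e-09)]/2 = 1.54 × 10^-5 M
pH = −log(1.54 × 10^-5) = 4.81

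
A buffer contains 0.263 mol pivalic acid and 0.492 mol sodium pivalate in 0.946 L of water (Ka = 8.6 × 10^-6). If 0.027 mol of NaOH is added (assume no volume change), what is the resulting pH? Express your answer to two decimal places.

After neutralization: n((CH3)3CCOOH) = 0.236 mol, n((CH3)3CCOO-) = 0.519 mol.
pKa = −log(8.6 × 10^-6) = 5.066
Henderson–Hasselbalch with mole ratio 0.519/0.236: pH = 5.066 + (+0.342)

pH = 5.41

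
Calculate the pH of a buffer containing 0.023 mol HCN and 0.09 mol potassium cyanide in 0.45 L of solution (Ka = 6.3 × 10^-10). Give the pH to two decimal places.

pH = 9.79

pKa = −log(6.3 × 10^-10) = 9.201
pH = pKa + log([A⁻]/[HA]) = 9.201 + log(0.09/0.023)
pH = 9.201 + (+0.593) = 9.79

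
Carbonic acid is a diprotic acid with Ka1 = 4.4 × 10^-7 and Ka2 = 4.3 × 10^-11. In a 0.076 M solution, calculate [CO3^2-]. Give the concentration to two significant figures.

First ionization gives [H+] ≈ [HCO3-] = 1.83 × 10^-4 M.
Second step: Ka2 = [H+][CO3^2-]/[HCO3-] ≈ [CO3^2-] (since [H+] ≈ [HCO3-]).
So [CO3^2-] ≈ Ka2.

4.3 × 10^-11 M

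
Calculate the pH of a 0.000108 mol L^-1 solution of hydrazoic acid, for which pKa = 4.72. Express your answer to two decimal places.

HN3 ⇌ N3- + H+
Ka = 10^(−4.72) = 1.91 × 10^-5
Ka = [H+]²/(0.000108 − [H+]) = 1.91 × 10^-5
Here C₀/Ka ≈ 5.65, so the small-[H+] approximation fails. Use the quadratic:
[H+] = [−1.91e-05 + √(1.91e-05² + 8.25e-09)]/2 = 3.69 × 10^-5 M
pH = −log[H+] = −log(3.69 × 10^-5) = 4.43

pH = 4.43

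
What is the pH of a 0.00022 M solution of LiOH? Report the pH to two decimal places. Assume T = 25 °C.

LiOH is a strong base; [OH-] = 0.00022 M.
pOH = -log(0.00022) = 3.66
pH = 14.00 - 3.66 = 10.34

pH = 10.34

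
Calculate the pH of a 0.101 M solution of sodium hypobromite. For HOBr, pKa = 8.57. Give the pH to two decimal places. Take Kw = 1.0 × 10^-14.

OBr- is the conjugate base of the weak acid HOBr.
Ka = 10^(−8.57) = 2.69 × 10^-9
Kb = Kw/Ka = 1.0×10^-14 / 2.69 × 10^-9 = 3.72 × 10^-6
Let x = [OH-] at equilibrium. Kb = x²/(0.101 − x).
Assume x ≪ 0.101: x ≈ √(3.72 × 10^-6 × 0.101) = 6.13 × 10^-4 M
pOH = −log(6.13 × 10^-4) = 3.21; pH = 14.00 − 3.21 = 10.79

pH = 10.79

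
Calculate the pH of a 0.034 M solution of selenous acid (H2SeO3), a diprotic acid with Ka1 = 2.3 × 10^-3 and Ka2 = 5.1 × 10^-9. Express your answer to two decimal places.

Ka1 ≫ Ka2, so treat the first dissociation as the only significant source of H+.
Ka1 = x²/(0.034 − x) = 2.3 × 10^-3
Solving the quadratic: x = (−Ka1 + √(Ka1² + 4·Ka1·C₀))/2 = 7.77 × 10^-3 M
pH = −log(7.77 × 10^-3) = 2.11

pH = 2.11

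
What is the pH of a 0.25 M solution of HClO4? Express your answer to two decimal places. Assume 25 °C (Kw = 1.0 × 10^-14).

pH = 0.60

HClO4 is a strong acid and dissociates completely, so [H+] = 0.25 M.
pH = -log(0.25) = 0.60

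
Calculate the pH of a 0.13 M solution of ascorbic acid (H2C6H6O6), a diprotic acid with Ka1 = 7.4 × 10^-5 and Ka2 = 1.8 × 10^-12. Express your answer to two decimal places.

pH = 2.51

Since Ka1 ≫ Ka2, the first ionization dominates [H+].
Ka1 = x²/(0.13 − x) = 7.4 × 10^-5
x ≈ √(7.4 × 10^-5 × 0.13) = 3.10 × 10^-3 M
pH = −log(3.10 × 10^-3) = 2.51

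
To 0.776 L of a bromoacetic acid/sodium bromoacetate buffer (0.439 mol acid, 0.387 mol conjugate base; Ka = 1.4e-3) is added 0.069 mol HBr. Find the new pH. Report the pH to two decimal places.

pH = 2.65

After neutralization: n(BrCH2COOH) = 0.508 mol, n(BrCH2COO-) = 0.318 mol.
pKa = −log(1.4 × 10^-3) = 2.854
pH = pKa + log([A⁻]/[HA]) = 2.854 + log(0.318/0.508) = 2.854 -0.203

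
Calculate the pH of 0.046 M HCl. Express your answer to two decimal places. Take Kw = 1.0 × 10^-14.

HCl is a strong acid and dissociates completely, so [H+] = 0.046 M.
pH = -log(0.046) = 1.34

pH = 1.34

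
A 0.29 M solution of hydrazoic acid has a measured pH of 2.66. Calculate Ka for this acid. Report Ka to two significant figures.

[H+] = 10^(-2.66) = 2.19 × 10^-3 M
At equilibrium [HA] = 0.29 − 2.19 × 10^-3 = 2.88 × 10^-1 M
Ka = [H+][A-]/[HA] = (2.19 × 10^-3)² / 2.88 × 10^-1 = 1.7 × 10^-5

Ka = 1.7 × 10^-5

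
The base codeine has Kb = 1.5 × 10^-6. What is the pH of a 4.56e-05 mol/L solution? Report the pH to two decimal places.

pH = 8.88

C18H21NO3 + H2O ⇌ C18H22NO3+ + OH-
Kb = [OH-]²/(4.56e-05 − [OH-]) = 1.5 × 10^-6
The 5% rule fails; solving [OH-]² + Kb·[OH-] − Kb·C₀ = 0 exactly:
[OH-] = [−1.5e-06 + √(1.5e-06² + 2.74e-10)]/2 = 7.55 × 10^-6 M
pOH = −log(7.55 × 10^-6) = 5.12; pH = 14.00 − 5.12 = 8.88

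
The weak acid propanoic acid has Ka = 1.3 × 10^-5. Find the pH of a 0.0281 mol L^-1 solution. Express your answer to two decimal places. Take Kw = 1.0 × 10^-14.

pH = 3.22

CH3CH2COOH ⇌ CH3CH2COO- + H+
From the ICE table, Ka = x²/(0.0281 − x) = 1.3 × 10^-5.
Assume x ≪ 0.0281: x ≈ √(1.3 × 10^-5 × 0.0281) = 6.04 × 10^-4 M
Check: 2.2% ionized — well under 5%, approximation valid.
pH = −log(6.04 × 10^-4) = 3.22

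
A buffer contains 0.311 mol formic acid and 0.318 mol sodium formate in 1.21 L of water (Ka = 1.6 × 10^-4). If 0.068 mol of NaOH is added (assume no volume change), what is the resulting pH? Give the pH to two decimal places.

After neutralization: n(HCOOH) = 0.243 mol, n(HCOO-) = 0.386 mol.
pKa = −log(1.6 × 10^-4) = 3.796
pH = pKa + log(n_HCOO-/n_HCOOH) = 3.796 + log(0.386/0.243) = 3.796 + (+0.201)

pH = 4.00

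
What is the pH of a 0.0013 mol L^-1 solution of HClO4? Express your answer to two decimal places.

pH = 2.89

HClO4 is a strong acid and dissociates completely, so [H+] = 0.0013 M.
pH = -log(0.0013) = 2.89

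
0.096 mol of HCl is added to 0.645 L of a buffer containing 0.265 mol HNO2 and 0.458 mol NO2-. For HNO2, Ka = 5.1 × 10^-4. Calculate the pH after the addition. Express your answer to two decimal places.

pH = 3.29

After neutralization: n(HNO2) = 0.361 mol, n(NO2-) = 0.362 mol.
pKa = −log(5.1 × 10^-4) = 3.292
pH = pKa + log(n_NO2-/n_HNO2) = 3.292 + log(0.362/0.361) = 3.292 + (+0.001)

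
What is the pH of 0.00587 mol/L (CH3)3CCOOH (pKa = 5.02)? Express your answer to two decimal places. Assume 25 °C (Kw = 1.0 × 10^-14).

(CH3)3CCOOH ⇌ (CH3)3CCOO- + H+
Ka = 10^(−5.02) = 9.55 × 10^-6
From the ICE table, Ka = x²/(0.00587 − x) = 9.55 × 10^-6.
Neglecting x in the denominator: x = √(9.55 × 10^-6 × 0.00587) = 2.37 × 10^-4 M
(x/C₀ = 4% < 5%, so the approximation holds.)
pH = −log[H+] = −log(2.37 × 10^-4) = 3.63

pH = 3.63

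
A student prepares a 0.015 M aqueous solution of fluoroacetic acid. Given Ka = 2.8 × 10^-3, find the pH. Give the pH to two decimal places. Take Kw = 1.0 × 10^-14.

pH = 2.28

FCH2COOH ⇌ FCH2COO- + H+
From the ICE table, Ka = x²/(0.015 − x) = 2.8 × 10^-3.
The 5% rule fails; solving x² + Ka·x − Ka·C₀ = 0 exactly:
x = (−Ka + √(Ka² + 4·Ka·C₀))/2 = 5.23 × 10^-3 M
pH = −log(5.23 × 10^-3) = 2.28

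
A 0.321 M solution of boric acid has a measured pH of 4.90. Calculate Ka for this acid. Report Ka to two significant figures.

Ka = 4.9 × 10^-10

[H+] = 10^(-4.90) = 1.26 × 10^-5 M
At equilibrium [HA] = 0.321 − 1.26 × 10^-5 = 3.21 × 10^-1 M
Ka = [H+][A-]/[HA] = (1.26 × 10^-5)² / 3.21 × 10^-1 = 4.9 × 10^-10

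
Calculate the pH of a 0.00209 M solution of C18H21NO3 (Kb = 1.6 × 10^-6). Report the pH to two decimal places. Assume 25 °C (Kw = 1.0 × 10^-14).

C18H21NO3 + H2O ⇌ C18H22NO3+ + OH-
From the ICE table, Kb = [OH-]²/(0.00209 − [OH-]) = 1.6 × 10^-6.
Since Kb ≪ C₀, [OH-] ≈ √(Kb·C₀) = 5.78 × 10^-5 M.
pOH = −log(5.78 × 10^-5) = 4.24; pH = 14.00 − 4.24 = 9.76

pH = 9.76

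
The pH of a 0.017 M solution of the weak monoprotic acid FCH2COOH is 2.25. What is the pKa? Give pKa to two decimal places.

pKa = 2.56

[H+] = 10^(-2.25) = 5.62 × 10^-3 M
At equilibrium [HA] = 0.017 − 5.62 × 10^-3 = 1.14 × 10^-2 M
Ka = [H+][A-]/[HA] = (5.62 × 10^-3)² / 1.14 × 10^-2 = 2.77 × 10^-3
pKa = -log(2.77 × 10^-3) = 2.56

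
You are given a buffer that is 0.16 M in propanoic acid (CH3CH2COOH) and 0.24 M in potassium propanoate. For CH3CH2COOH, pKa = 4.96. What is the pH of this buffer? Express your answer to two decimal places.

pH = pKa + log([A⁻]/[HA]) = 4.96 + log(0.24/0.16)
pH = 4.96 + (+0.176) = 5.14

pH = 5.14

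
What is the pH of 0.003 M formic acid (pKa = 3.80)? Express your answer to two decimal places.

pH = 3.21

HCOOH ⇌ HCOO- + H+
Ka = 10^(−3.80) = 1.58 × 10^-4
Ka = [H+]²/(0.003 − [H+]) = 1.58 × 10^-4
The 5% rule fails; solving [H+]² + Ka·[H+] − Ka·C₀ = 0 exactly:
[H+] = [−0.000158 + √(0.000158² + 1.9e-06)]/2 = 6.14 × 10^-4 M
pH = −log(6.14 × 10^-4) = 3.21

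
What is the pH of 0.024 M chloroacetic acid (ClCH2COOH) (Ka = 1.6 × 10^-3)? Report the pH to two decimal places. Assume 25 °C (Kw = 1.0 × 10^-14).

ClCH2COOH ⇌ ClCH2COO- + H+
Ka = [H+]²/(0.024 − [H+]) = 1.6 × 10^-3
The 5% rule fails; solving [H+]² + Ka·[H+] − Ka·C₀ = 0 exactly:
[H+] = [−0.0016 + √(0.0016² + 0.000154)]/2 = 5.45 × 10^-3 M
pH = −log(5.45 × 10^-3) = 2.26

pH = 2.26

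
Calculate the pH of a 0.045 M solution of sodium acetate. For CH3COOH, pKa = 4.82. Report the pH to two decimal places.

CH3COO- is the conjugate base of the weak acid CH3COOH.
Ka = 10^(−4.82) = 1.51 × 10^-5
Kb = Kw/Ka = 1.0×10^-14 / 1.51 × 10^-5 = 6.62 × 10^-10
From the ICE table, Kb = [OH-]²/(0.045 − [OH-]) = 6.62 × 10^-10.
Since Kb ≪ C₀, [OH-] ≈ √(Kb·C₀) = 5.46 × 10^-6 M.
([OH-]/C₀ = 0.012% < 5%, so the approximation holds.)
pOH = 5.26, so pH = 14.00 − pOH = 8.74

pH = 8.74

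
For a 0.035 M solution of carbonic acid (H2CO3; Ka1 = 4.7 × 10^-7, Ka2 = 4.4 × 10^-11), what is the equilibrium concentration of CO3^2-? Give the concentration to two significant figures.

4.4 × 10^-11 M

First ionization gives [H+] ≈ [HCO3-] = 1.28 × 10^-4 M.
Second step: Ka2 = [H+][CO3^2-]/[HCO3-] ≈ [CO3^2-] (since [H+] ≈ [HCO3-]).
So [CO3^2-] ≈ Ka2.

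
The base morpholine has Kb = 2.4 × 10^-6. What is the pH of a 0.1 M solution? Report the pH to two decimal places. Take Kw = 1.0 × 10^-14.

C4H8ONH + H2O ⇌ C4H8ONH2+ + OH-
Let x = [OH-] at equilibrium. Kb = x²/(0.1 − x).
Neglecting x in the denominator: x = √(2.4 × 10^-6 × 0.1) = 4.90 × 10^-4 M
(x/C₀ = 0.49% < 5%, so the approximation holds.)
pOH = −log(4.90 × 10^-4) = 3.31; pH = 14.00 − 3.31 = 10.69

pH = 10.69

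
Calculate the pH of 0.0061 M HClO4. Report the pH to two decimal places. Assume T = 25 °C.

pH = 2.21

HClO4 is a strong acid and dissociates completely, so [H+] = 0.0061 M.
pH = -log(0.0061) = 2.21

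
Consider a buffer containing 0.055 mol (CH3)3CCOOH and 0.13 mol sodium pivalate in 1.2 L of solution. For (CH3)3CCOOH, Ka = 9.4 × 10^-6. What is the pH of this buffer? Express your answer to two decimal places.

pH = 5.40

pKa = −log(9.4 × 10^-6) = 5.027
pH = pKa + log([A⁻]/[HA]) = 5.027 + log(0.13/0.055)
pH = 5.027 + (+0.374) = 5.40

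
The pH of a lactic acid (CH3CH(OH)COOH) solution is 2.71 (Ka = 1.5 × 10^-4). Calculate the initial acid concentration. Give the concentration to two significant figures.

[H+] = 10^(-2.71) = 1.95 × 10^-3 M = x
Ka = x²/(C₀ − x) ⇒ C₀ = x + x²/Ka
C₀ = 1.95 × 10^-3 + (1.95 × 10^-3)²/(1.5 × 10^-4) = 2.73 × 10^-2 M

C₀ = 2.7 × 10^-2 M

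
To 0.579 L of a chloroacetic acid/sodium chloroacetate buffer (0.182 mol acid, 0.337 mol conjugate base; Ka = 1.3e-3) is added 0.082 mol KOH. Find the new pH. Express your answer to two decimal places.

pH = 3.51

OH- converts ClCH2COOH to ClCH2COO-: ClCH2COOH → 0.1 mol, ClCH2COO- → 0.419 mol.
pKa = −log(1.3 × 10^-3) = 2.886
pH = pKa + log(n_ClCH2COO-/n_ClCH2COOH) = 2.886 + log(0.419/0.1) = 2.886 + (+0.622)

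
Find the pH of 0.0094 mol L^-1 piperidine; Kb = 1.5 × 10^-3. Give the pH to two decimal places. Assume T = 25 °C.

C5H10NH + H2O ⇌ C5H10NH2+ + OH-
Let x = [OH-] at equilibrium. Kb = x²/(0.0094 − x).
Here C₀/Kb ≈ 6.27, so the small-x approximation fails. Use the quadratic:
x = (−Kb + √(Kb² + 4·Kb·C₀))/2 = 3.08 × 10^-3 M
pOH = −log(3.08 × 10^-3) = 2.51; pH = 14.00 − 2.51 = 11.49

pH = 11.49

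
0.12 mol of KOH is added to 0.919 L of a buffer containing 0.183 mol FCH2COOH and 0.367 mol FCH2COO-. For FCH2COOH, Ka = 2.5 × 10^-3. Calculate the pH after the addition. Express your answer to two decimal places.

After neutralization: n(FCH2COOH) = 0.063 mol, n(FCH2COO-) = 0.487 mol.
pKa = −log(2.5 × 10^-3) = 2.602
pH = pKa + log(n_FCH2COO-/n_FCH2COOH) = 2.602 + log(0.487/0.063) = 2.602 + (+0.888)

pH = 3.49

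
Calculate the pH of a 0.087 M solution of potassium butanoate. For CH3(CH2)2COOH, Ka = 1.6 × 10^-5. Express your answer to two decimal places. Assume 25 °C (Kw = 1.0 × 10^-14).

CH3(CH2)2COO- is the conjugate base of the weak acid CH3(CH2)2COOH.
Kb = Kw/Ka = 1.0×10^-14 / 1.6 × 10^-5 = 6.25 × 10^-10
From the ICE table, Kb = x²/(0.087 − x) = 6.25 × 10^-10.
Assume x ≪ 0.087: x ≈ √(6.25 × 10^-10 × 0.087) = 7.37 × 10^-6 M
Check: 0.0085% ionized — well under 5%, approximation valid.
pOH = 5.13, so pH = 14.00 − pOH = 8.87

pH = 8.87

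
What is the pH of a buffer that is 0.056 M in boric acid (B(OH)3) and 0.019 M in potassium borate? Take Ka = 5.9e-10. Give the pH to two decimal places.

pH = 8.76

pKa = −log(5.9 × 10^-10) = 9.229
Using pH = pKa + log([base]/[acid]) with [base]/[acid] = 0.019/0.056:
pH = 9.229 + (-0.469) = 8.76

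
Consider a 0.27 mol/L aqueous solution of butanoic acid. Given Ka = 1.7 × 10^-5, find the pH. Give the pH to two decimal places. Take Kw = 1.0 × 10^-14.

CH3(CH2)2COOH ⇌ CH3(CH2)2COO- + H+
Ka = x²/(0.27 − x) = 1.7 × 10^-5
Neglecting x in the denominator: x = √(1.7 × 10^-5 × 0.27) = 2.14 × 10^-3 M
pH = −log(2.14 × 10^-3) = 2.67

pH = 2.67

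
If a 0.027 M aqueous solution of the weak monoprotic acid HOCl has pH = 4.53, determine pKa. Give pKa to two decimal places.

[H+] = 10^(-4.53) = 2.95 × 10^-5 M
At equilibrium [HA] = 0.027 − 2.95 × 10^-5 = 2.70 × 10^-2 M
Ka = [H+][A-]/[HA] = (2.95 × 10^-5)² / 2.70 × 10^-2 = 3.22 × 10^-8
pKa = -log(3.22 × 10^-8) = 7.49

pKa = 7.49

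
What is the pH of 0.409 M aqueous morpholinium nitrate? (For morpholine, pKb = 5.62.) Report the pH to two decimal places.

pH = 4.38

C4H8ONH2+ is the conjugate acid of the weak base C4H8ONH.
Kb = 10^(−5.62) = 2.40 × 10^-6
Ka = Kw/Kb = 1.0×10^-14 / 2.40 × 10^-6 = 4.17 × 10^-9
Ka = x²/(0.409 − x) = 4.17 × 10^-9
Assume x ≪ 0.409: x ≈ √(4.17 × 10^-9 × 0.409) = 4.13 × 10^-5 M
(x/C₀ = 0.01% < 5%, so the approximation holds.)
pH = −log(4.13 × 10^-5) = 4.38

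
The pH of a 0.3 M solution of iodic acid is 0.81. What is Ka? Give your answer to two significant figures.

[H+] = 10^(-0.81) = 1.55 × 10^-1 M
At equilibrium [HA] = 0.3 − 1.55 × 10^-1 = 1.45 × 10^-1 M
Ka = [H+][A-]/[HA] = (1.55 × 10^-1)² / 1.45 × 10^-1 = 1.7 × 10^-1

Ka = 1.7 × 10^-1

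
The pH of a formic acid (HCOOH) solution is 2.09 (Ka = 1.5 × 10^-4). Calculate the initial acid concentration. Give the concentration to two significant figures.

[H+] = 10^(-2.09) = 8.13 × 10^-3 M = x
Ka = x²/(C₀ − x) ⇒ C₀ = x + x²/Ka
C₀ = 8.13 × 10^-3 + (8.13 × 10^-3)²/(1.5 × 10^-4) = 4.49 × 10^-1 M

C₀ = 4.5 × 10^-1 M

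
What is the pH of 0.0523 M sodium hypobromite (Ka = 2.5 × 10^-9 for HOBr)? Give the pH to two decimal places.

pH = 10.66

OBr- is the conjugate base of the weak acid HOBr.
Kb = Kw/Ka = 1.0×10^-14 / 2.5 × 10^-9 = 4.00 × 10^-6
From the ICE table, Kb = x²/(0.0523 − x) = 4.00 × 10^-6.
Since Kb ≪ C₀, x ≈ √(Kb·C₀) = 4.57 × 10^-4 M.
Check: 0.87% ionized — well under 5%, approximation valid.
pOH = 3.34, so pH = 14.00 − pOH = 10.66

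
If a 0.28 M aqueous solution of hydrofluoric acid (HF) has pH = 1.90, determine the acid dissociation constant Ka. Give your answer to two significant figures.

[H+] = 10^(-1.90) = 1.26 × 10^-2 M
At equilibrium [HA] = 0.28 − 1.26 × 10^-2 = 2.67 × 10^-1 M
Ka = [H+][A-]/[HA] = (1.26 × 10^-2)² / 2.67 × 10^-1 = 5.9 × 10^-4

Ka = 5.9 × 10^-4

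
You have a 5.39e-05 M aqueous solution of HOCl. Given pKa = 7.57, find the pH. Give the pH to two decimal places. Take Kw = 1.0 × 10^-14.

HOCl ⇌ OCl- + H+
Ka = 10^(−7.57) = 2.69 × 10^-8
From the ICE table, Ka = x²/(5.39e-05 − x) = 2.69 × 10^-8.
Since Ka ≪ C₀, x ≈ √(Ka·C₀) = 1.20 × 10^-6 M.
Check: 2.2% ionized — well under 5%, approximation valid.
pH = −log[H+] = −log(1.20 × 10^-6) = 5.92

pH = 5.92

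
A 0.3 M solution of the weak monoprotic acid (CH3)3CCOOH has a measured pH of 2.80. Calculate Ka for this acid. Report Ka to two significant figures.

Ka = 8.4 × 10^-6

[H+] = 10^(-2.80) = 1.58 × 10^-3 M
At equilibrium [HA] = 0.3 − 1.58 × 10^-3 = 2.98 × 10^-1 M
Ka = [H+][A-]/[HA] = (1.58 × 10^-3)² / 2.98 × 10^-1 = 8.4 × 10^-6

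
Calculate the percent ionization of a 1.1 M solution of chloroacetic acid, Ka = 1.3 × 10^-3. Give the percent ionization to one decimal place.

3.4%

ClCH2COOH ⇌ ClCH2COO- + H+; let x = [H+] at equilibrium.
x ≈ √(Ka·C₀) = √(1.3 × 10^-3 × 1.1) = 3.78 × 10^-2 M
% ionization = x/C₀ × 100% = 3.78 × 10^-2/1.1 × 100% = 3.4%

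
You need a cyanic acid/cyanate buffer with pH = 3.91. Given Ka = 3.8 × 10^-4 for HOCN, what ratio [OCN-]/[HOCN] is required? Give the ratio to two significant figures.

pKa = -log(3.8 × 10^-4) = 3.420
pH = pKa + log(r) ⇒ log(r) = 3.91 − 3.420 = +0.490
r = [OCN-]/[HOCN] = 10^(+0.490) = 3.09

ratio = 3.1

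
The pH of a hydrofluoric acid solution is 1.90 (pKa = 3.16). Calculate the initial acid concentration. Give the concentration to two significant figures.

C₀ = 2.4 × 10^-1 M

[H+] = 10^(-1.90) = 1.26 × 10^-2 M = x
Ka = 10^(−3.16) = 6.92 × 10^-4
Ka = x²/(C₀ − x) ⇒ C₀ = x + x²/Ka
C₀ = 1.26 × 10^-2 + (1.26 × 10^-2)²/(6.92 × 10^-4) = 2.42 × 10^-1 M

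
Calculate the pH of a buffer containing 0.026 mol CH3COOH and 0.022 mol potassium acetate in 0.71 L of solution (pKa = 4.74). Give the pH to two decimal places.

pH = 4.67

Henderson–Hasselbalch: pH = pKa + log([CH3COO-]/[CH3COOH]) = 4.74 + log(0.022/0.026)
pH = 4.74 + (-0.073) = 4.67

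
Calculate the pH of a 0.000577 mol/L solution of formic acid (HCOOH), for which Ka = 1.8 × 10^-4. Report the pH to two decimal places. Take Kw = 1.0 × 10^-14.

HCOOH ⇌ HCOO- + H+
From the ICE table, Ka = [H+]²/(0.000577 − [H+]) = 1.8 × 10^-4.
The 5% rule fails; solving [H+]² + Ka·[H+] − Ka·C₀ = 0 exactly:
[H+] = (−Ka + √(Ka² + 4·Ka·C₀))/2 = 2.45 × 10^-4 M
pH = −log(2.45 × 10^-4) = 3.61

pH = 3.61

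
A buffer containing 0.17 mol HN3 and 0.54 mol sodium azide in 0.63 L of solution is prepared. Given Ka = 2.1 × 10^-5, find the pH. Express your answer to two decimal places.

pH = 5.18

pKa = −log(2.1 × 10^-5) = 4.678
Henderson–Hasselbalch: pH = pKa + log([N3-]/[HN3]) = 4.678 + log(0.54/0.17)
pH = 4.678 + (+0.502) = 5.18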